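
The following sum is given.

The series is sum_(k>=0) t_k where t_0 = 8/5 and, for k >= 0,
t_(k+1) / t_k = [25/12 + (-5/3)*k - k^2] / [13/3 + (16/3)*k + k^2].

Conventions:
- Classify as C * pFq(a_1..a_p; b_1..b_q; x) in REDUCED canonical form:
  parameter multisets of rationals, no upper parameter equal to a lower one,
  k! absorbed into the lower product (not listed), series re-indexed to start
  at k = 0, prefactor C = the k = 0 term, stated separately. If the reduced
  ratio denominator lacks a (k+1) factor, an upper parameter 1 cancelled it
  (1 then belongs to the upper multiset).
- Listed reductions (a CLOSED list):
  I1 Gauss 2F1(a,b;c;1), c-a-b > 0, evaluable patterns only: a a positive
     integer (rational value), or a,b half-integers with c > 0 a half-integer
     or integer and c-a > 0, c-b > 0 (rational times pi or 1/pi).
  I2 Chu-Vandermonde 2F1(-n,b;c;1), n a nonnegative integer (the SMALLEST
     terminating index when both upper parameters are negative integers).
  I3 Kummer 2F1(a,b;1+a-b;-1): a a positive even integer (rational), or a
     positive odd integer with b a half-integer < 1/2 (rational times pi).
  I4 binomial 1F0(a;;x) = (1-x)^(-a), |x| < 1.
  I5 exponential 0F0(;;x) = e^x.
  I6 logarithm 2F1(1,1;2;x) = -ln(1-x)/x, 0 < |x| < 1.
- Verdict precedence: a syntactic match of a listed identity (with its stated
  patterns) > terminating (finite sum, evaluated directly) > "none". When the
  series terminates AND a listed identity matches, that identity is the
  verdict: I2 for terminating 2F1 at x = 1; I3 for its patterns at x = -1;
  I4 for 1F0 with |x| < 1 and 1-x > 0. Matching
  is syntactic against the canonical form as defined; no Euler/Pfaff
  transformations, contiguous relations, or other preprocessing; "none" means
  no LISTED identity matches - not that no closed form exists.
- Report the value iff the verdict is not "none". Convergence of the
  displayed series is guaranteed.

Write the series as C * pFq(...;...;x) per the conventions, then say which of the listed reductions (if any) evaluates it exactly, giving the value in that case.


Canonical form: C = 8/5 times 2F1 with upper {-5/6, 5/2}, lower {13/3}, x = -1. Verdict: none. No listed pattern accepts 2F1(-5/6, 5/2; 13/3; -1).

First insight: t_0 being 8/5, roots of the ratio polynomials (C = 8/5, x = -1) are the negated parameters.
Term ratio: r(k) = (-1) * (k-5/6) (k+5/2) / [(k+13/3) (k+1)] - rational; roots negated = parameters, x = (-1), C = 8/5.


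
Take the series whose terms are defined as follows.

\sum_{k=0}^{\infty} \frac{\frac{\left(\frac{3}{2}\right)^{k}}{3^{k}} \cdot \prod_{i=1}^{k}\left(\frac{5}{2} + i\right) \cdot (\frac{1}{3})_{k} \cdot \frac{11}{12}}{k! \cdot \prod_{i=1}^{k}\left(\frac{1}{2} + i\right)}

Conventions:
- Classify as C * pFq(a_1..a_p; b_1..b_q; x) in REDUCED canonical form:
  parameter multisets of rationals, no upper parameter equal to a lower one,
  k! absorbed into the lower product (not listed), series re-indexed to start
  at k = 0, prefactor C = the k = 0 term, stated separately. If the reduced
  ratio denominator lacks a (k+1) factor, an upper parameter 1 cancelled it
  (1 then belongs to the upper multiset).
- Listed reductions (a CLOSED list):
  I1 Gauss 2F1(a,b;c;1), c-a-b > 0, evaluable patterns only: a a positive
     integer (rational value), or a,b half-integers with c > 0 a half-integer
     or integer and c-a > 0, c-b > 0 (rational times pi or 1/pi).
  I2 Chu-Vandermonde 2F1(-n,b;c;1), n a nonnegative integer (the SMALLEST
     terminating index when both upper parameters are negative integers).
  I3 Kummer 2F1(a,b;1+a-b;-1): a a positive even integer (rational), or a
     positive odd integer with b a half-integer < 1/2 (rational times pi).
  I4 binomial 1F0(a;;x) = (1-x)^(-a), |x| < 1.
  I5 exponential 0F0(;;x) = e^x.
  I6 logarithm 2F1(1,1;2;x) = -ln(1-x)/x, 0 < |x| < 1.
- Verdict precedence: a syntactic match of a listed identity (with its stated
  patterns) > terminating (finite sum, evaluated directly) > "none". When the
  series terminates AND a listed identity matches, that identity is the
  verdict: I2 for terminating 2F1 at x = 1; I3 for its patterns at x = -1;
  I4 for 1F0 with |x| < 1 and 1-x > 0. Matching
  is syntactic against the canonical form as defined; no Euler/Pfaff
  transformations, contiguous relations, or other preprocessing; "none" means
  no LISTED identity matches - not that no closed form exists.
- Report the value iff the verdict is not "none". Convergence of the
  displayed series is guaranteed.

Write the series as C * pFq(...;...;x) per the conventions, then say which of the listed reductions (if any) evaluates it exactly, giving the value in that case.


With C = \frac{11}{12}: the canonical form is 2F1(\frac{1}{3}, \frac{7}{2}; \frac{3}{2}; \frac{1}{2}). Verdict: none here - no I1-I6 shape fits x = \frac{1}{2} with lower {\frac{3}{2}}.

Key step: with t_0 = \frac{11}{12}, the lower running product (C = 11/12) is a rising factorial.
Term ratio: r(k) = \frac{1}{2} * (k+\frac{1}{3}) (k+\frac{7}{2}) / [(k+\frac{3}{2}) (k+1)] ; factor over Q: parameters, x = \frac{1}{2}, and C = \frac{11}{12}.


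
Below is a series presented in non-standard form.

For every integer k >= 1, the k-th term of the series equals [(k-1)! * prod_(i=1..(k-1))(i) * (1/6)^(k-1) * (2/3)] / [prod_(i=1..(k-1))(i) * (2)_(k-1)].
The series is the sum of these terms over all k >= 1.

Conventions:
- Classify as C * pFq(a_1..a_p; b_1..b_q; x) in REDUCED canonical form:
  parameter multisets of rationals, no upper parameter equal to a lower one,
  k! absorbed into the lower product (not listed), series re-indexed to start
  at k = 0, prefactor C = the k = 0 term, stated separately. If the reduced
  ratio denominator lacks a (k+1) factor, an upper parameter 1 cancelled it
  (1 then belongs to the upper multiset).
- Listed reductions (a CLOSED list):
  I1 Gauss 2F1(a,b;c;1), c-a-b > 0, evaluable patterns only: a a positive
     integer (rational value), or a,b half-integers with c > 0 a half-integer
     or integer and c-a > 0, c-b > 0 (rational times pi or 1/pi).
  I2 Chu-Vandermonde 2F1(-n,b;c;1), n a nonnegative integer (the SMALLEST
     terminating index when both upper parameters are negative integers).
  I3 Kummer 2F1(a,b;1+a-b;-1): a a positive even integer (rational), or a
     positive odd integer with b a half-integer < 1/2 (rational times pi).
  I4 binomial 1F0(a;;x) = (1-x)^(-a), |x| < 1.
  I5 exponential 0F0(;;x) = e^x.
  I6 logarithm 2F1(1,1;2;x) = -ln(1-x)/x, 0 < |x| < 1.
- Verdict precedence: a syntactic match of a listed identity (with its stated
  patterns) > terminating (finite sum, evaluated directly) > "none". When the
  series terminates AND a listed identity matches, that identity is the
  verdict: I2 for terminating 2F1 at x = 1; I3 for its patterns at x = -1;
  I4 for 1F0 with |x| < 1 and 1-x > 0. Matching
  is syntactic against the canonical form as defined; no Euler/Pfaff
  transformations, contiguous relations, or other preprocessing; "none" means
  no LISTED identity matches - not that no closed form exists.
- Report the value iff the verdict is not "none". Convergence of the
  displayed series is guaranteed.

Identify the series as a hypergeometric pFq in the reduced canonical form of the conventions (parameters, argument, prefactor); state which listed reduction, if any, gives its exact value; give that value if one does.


Structural cue: t_0 = 2/3 here, and the running product (C = 2/3) telescopes to a rising factorial.
Consecutive-term ratio: r(k) = (1/6) * (k+1) (k+1) / [(k+2) (k+1)] - rational; roots negated = parameters, x = (1/6), C = 2/3.

x = 1/6 here; the reduced form reads 2F1, upper {1, 1}, lower {2}, C = 2/3. Verdict (x = 1/6): logarithm (I6) applies (the logarithm: parameters (1,1;2), x = 1/6). Exact value: (-4) * ln(5/6).


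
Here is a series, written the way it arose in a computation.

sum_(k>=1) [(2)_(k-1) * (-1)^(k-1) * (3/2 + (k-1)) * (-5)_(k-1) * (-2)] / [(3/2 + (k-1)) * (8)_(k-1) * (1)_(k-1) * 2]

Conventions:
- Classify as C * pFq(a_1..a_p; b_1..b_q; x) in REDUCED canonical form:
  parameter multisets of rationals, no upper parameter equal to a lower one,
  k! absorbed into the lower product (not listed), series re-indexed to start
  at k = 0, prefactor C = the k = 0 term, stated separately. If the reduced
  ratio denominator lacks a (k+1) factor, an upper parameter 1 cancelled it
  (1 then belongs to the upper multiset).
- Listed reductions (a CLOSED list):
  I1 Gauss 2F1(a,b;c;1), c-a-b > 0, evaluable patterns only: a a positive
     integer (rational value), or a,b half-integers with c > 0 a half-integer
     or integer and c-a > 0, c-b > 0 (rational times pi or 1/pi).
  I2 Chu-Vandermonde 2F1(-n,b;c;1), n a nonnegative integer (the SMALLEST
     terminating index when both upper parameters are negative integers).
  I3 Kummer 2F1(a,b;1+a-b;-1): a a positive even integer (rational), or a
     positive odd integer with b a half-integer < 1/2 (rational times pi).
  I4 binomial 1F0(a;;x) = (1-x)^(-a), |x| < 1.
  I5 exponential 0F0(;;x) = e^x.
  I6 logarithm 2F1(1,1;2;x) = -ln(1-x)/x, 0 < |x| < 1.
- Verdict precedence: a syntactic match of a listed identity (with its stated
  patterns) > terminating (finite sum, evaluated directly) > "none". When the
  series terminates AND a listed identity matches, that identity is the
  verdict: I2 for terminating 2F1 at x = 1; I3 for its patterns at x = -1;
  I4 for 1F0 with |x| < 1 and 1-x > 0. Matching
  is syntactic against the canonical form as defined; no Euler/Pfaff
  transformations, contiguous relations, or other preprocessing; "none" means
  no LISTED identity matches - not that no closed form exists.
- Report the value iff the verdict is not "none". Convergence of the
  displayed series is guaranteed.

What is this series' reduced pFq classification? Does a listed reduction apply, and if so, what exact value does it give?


x = -1 here; the reduced form reads 2F1, upper {-5, 2}, lower {8}, C = -1. Verdict (x = -1): the Kummer evaluation I3 applies (x = -1; c = 8 equals 1+a-b for upper {-5, 2}: listed pattern). Exact value: -7/2.

The tell: with t_0 = -1, the factor k + 3/2 cancels (top and bottom), leaving prefactor -1.
Term ratio: r(k) = (-1) * (k-5) (k+2) / [(k+8) (k+1)] - rational; roots negated = parameters, x = (-1), C = -1.


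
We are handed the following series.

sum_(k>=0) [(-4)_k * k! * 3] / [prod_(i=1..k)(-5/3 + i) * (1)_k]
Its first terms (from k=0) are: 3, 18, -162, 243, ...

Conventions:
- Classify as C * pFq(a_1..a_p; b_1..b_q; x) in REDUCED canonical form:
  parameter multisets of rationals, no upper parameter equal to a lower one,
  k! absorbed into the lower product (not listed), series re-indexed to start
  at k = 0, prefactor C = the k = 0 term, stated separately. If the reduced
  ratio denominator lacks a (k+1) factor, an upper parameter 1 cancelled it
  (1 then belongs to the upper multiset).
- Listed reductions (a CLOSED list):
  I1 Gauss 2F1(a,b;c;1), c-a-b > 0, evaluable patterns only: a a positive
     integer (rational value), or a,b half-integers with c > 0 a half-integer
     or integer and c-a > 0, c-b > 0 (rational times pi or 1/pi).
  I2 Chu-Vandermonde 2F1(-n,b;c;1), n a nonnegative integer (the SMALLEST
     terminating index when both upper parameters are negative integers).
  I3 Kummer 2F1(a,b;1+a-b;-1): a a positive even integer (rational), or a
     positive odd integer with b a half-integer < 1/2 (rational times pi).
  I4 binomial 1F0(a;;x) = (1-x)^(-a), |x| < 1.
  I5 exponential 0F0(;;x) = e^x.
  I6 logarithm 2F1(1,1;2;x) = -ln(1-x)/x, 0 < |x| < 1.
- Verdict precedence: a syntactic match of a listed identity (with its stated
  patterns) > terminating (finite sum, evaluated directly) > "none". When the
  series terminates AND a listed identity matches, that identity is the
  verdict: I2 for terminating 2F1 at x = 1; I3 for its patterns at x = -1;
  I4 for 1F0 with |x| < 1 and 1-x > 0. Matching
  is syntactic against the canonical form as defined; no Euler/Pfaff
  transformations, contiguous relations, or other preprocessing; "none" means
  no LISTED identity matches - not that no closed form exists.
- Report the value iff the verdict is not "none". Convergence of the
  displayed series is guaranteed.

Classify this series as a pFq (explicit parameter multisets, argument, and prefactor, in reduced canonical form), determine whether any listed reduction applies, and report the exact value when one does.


With C = 3: the canonical form is 2F1(-4, 1; -2/3; 1). Verdict at x = 1: the Chu-Vandermonde identity I2 matches (terminating 2F1 at x = 1 with n = 4, b = 1, c = -2/3). Exact value: -15/7.

First insight: x = 1 and the lower running product (prefactor 3) is a rising factorial.
Adjacent-term ratio: r(k) = 1 * (k-4) (k+1) / [(k-2/3) (k+1)] ; factor over Q: parameters, x = 1, and C = 3.


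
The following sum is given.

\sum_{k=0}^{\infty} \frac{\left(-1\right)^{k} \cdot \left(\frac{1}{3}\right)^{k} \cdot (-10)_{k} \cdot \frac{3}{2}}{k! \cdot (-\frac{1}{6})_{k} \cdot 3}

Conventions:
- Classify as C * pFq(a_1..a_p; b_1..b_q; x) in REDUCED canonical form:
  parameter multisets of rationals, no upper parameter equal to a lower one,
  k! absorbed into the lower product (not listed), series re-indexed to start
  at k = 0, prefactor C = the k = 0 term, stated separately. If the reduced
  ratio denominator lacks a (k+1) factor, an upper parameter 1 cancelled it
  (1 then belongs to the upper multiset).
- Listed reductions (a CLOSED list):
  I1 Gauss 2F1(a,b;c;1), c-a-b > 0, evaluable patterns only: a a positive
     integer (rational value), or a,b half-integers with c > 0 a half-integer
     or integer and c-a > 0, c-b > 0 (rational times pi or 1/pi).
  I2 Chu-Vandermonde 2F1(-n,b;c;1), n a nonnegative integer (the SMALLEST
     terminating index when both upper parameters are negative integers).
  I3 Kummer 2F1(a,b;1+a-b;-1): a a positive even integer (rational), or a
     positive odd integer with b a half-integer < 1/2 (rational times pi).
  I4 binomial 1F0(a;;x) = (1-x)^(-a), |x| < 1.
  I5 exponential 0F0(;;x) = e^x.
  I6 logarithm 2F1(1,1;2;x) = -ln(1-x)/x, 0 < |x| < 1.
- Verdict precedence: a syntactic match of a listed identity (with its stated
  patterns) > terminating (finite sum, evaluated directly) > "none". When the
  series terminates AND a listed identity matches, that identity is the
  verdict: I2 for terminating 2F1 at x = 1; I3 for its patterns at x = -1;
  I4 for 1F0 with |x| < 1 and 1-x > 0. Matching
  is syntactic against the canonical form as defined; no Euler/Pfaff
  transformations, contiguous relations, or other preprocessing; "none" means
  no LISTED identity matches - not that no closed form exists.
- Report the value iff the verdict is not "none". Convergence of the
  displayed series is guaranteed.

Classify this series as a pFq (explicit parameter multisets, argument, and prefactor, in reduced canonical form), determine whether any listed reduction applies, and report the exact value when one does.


Key observation: x = -\frac{1}{3} and the constant factors (C = 1/2) combine into one prefactor.
Adjacent-term ratio: r(k) = -\frac{1}{3} * (k-10) / [(k-\frac{1}{6}) (k+1)] - poly over poly, x = -\frac{1}{3} from leading terms; C = \frac{1}{2} at k = 0.

This is \frac{1}{2} * 1F1(-10; -\frac{1}{6}; -\frac{1}{3}) in reduced canonical form. Verdict: terminating - no listed pattern fits, but -10 in the upper list cuts the series at k = 10; direct evaluation. Its exact value is -\frac{170417546178499}{4458544124650}.


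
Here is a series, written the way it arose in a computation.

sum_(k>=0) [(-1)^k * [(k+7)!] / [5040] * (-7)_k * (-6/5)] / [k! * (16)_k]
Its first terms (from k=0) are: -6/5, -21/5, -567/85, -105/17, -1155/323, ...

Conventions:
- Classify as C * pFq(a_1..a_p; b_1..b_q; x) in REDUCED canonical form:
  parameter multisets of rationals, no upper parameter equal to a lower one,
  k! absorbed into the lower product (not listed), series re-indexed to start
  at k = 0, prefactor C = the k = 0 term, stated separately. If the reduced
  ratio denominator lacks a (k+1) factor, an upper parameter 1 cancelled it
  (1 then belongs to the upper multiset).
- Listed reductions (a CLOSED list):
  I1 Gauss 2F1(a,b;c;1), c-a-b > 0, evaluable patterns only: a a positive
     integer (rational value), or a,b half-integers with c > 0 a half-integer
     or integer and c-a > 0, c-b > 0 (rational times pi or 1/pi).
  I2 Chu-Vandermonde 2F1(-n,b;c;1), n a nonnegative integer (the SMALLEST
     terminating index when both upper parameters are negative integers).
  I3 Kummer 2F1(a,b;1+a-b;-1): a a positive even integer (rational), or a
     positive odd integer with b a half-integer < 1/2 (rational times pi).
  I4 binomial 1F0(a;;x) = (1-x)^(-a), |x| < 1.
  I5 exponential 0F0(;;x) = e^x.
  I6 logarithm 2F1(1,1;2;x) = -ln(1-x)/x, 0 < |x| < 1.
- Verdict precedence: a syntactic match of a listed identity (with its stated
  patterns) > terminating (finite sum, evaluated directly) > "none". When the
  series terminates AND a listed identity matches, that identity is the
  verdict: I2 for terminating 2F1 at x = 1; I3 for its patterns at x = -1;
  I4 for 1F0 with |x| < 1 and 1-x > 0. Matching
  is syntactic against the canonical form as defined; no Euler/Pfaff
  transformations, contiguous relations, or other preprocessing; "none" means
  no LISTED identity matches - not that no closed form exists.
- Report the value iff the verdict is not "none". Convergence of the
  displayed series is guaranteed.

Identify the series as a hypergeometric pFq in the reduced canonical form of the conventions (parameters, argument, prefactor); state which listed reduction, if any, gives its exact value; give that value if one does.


At argument -1: a 2F1 with upper {-7, 8}, lower {16}, scaled by C = -6/5. Verdict: Kummer (I3) fires (x = -1; c = 16 equals 1+a-b for upper {-7, 8}: listed pattern). Exact value: -117/5.

Key observation: x = (-1) and the factorial ratio (C = -6/5) (k+a-1)!/(a-1)! is a rising factorial (a)_k.
Term ratio: r(k) = (-1) * (k-7) (k+8) / [(k+16) (k+1)] ; factor over Q: parameters, x = (-1), and C = -6/5.


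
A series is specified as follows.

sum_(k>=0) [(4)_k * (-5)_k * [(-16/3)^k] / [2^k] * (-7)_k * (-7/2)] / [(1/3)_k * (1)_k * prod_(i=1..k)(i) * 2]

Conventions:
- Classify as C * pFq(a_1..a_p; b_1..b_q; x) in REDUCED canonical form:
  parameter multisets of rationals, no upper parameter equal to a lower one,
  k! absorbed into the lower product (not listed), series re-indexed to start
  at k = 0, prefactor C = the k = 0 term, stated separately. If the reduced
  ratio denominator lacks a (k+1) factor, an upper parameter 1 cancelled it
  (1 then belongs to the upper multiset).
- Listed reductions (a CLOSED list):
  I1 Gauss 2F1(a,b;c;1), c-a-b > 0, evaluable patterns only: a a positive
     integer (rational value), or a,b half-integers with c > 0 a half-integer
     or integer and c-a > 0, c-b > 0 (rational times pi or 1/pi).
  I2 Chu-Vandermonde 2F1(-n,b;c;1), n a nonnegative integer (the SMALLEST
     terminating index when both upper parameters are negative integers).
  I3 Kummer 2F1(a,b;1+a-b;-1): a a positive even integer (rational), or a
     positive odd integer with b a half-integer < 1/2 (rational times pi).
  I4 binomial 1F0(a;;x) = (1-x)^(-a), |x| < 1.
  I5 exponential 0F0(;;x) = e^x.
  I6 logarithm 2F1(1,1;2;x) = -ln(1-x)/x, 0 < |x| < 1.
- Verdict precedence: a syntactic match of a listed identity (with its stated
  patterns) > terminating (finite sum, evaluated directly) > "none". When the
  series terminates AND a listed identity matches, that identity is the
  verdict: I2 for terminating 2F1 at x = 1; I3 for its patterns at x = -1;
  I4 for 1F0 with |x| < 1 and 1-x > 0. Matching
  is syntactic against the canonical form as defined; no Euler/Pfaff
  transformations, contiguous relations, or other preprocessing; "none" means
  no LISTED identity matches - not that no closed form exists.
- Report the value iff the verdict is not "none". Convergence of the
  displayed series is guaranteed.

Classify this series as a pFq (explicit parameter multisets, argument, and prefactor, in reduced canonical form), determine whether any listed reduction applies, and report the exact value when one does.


Canonical form: C = -7/4 times 3F2 with upper {-7, -5, 4}, lower {1/3, 1}, x = -8/3. Verdict: terminating. With -5 upstairs the series is a 6-term polynomial sum; evaluated term by term. Sum: -16206267/52.

Structural cue: from the first term -7/4: the constant factors (C = -7/4, x = -8/3) combine into one prefactor.
Step ratio: r(k) = (-8/3) * (k-7) (k-5) (k+4) / [(k+1/3) (k+1) (k+1)] - poly over poly, x = (-8/3) from leading terms; C = -7/4 at k = 0.


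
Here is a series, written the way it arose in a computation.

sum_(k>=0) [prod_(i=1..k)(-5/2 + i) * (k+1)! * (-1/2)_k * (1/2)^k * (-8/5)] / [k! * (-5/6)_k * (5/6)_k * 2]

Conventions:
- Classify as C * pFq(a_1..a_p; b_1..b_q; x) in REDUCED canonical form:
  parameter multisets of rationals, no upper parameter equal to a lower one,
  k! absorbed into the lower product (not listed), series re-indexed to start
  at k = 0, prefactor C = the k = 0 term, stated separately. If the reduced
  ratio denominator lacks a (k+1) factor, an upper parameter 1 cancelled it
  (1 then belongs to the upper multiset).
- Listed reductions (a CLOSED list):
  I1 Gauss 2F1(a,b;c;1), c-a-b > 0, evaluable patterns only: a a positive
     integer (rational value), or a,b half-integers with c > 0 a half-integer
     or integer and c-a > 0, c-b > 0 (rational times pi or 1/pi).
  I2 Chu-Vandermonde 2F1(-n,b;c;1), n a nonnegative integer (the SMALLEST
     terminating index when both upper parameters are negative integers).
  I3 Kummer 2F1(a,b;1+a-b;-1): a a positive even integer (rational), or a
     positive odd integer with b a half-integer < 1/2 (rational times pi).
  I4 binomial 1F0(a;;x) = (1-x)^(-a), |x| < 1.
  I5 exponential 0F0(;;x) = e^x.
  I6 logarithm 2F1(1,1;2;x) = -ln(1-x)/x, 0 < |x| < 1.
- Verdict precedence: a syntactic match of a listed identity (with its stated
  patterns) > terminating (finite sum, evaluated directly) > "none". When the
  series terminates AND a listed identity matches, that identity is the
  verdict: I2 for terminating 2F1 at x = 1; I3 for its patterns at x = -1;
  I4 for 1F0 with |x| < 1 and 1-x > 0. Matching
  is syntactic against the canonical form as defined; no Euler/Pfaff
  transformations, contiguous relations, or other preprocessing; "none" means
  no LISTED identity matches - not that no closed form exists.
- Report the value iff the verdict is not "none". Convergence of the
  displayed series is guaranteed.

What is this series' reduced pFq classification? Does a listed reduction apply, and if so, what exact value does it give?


Reduced: x = 1/2, 3F2, upper = {-3/2, -1/2, 2}, lower = {-5/6, 5/6}, C = -4/5. Verdict: none. No listed pattern accepts 3F2(-3/2, -1/2, 2; -5/6, 5/6; 1/2).

Structural cue: with t_0 = -4/5, the constant factors (C = -4/5, x = 1/2) combine into one prefactor.
Ratio: r(k) = (1/2) * (k-3/2) (k-1/2) (k+2) / [(k-5/6) (k+5/6) (k+1)] - poly over poly, x = (1/2) from leading terms; C = -4/5 at k = 0.


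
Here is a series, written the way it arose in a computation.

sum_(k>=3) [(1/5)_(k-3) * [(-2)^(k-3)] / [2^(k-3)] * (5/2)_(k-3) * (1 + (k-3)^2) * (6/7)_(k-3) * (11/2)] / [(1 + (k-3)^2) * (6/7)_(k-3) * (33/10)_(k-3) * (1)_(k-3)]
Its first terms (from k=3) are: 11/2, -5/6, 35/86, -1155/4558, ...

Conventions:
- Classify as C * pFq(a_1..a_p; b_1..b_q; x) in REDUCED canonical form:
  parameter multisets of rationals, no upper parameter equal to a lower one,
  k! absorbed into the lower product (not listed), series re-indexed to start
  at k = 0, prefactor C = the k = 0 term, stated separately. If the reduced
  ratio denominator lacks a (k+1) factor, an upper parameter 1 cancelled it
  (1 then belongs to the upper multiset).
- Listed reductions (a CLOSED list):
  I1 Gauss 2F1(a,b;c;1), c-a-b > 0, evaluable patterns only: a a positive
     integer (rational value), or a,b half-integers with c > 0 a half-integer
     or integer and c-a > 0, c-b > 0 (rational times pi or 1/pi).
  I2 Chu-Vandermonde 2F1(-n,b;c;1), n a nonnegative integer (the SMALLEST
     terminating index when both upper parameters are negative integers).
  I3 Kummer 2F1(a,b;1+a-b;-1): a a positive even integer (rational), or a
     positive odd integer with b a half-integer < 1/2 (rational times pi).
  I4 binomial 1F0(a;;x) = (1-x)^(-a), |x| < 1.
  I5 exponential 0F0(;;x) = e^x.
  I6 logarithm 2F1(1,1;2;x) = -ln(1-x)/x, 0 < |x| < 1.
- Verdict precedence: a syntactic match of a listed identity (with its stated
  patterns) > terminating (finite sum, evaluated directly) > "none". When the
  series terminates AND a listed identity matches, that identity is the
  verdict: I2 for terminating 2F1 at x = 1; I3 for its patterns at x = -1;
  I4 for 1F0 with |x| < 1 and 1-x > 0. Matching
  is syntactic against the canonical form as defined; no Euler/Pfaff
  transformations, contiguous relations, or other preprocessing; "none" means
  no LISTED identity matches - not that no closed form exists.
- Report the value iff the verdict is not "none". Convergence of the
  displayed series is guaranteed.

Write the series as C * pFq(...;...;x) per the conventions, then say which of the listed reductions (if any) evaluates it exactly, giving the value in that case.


This is 11/2 * 2F1(1/5, 5/2; 33/10; -1) in reduced canonical form. Verdict: none - at argument -1 the multisets {1/5, 5/2} ; {33/10} match no listed identity.

First insight: t_0 = 11/2 here, and the parameter 6/7 appears in both the upper and lower lists and cancels (alongside the other common factor).
Consecutive-term ratio: r(k) = (-1) * (k+1/5) (k+5/2) / [(k+33/10) (k+1)] - rational in k. x = (-1); t_0 = 11/2; negate the roots.


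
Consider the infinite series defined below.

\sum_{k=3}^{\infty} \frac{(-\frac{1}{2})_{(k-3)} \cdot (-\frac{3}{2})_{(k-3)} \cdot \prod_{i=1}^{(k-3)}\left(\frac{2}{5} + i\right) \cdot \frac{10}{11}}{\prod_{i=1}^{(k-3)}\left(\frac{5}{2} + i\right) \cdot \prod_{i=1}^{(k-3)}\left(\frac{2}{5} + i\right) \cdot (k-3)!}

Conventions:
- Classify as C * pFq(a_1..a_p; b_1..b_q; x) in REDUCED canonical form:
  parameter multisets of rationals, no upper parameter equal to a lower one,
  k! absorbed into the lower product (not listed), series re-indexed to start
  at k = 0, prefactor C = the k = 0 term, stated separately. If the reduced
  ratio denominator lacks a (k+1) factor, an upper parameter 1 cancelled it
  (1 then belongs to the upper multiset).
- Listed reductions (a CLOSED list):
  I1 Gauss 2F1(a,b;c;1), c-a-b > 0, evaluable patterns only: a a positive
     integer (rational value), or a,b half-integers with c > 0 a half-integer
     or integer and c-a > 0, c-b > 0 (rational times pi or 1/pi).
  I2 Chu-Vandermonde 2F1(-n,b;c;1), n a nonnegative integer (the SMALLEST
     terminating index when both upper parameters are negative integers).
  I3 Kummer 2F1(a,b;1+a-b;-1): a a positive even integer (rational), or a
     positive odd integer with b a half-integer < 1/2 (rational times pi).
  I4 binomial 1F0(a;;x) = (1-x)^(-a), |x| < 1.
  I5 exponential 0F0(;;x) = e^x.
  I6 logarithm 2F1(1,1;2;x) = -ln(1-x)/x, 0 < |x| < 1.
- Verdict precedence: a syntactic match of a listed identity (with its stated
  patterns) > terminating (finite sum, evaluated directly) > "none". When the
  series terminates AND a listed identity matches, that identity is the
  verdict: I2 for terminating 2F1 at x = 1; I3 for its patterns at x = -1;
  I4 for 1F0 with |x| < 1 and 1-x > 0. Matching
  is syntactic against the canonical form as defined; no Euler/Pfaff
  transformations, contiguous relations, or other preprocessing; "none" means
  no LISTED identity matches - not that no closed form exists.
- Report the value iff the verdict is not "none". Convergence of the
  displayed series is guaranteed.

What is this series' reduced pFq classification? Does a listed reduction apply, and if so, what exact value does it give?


Classification (C = \frac{10}{11}): 2F1 with upper {-\frac{3}{2}, -\frac{1}{2}}, lower {\frac{7}{2}}, argument x = 1. Verdict: Gauss's theorem I1 (half-integer case) fires (x = 1; upper {-\frac{3}{2}, -\frac{1}{2}} half-integers, c = \frac{7}{2} in the evaluable pattern). Exact value: \frac{7875}{22528} \cdot \pi.

Key step: t_0 being \frac{10}{11}, the lower running product (C = 10/11) is a rising factorial.
Step ratio: r(k) = 1 * (k-\frac{3}{2}) (k-\frac{1}{2}) / [(k+\frac{7}{2}) (k+1)] ; factor over Q: parameters, x = 1, and C = \frac{10}{11}.


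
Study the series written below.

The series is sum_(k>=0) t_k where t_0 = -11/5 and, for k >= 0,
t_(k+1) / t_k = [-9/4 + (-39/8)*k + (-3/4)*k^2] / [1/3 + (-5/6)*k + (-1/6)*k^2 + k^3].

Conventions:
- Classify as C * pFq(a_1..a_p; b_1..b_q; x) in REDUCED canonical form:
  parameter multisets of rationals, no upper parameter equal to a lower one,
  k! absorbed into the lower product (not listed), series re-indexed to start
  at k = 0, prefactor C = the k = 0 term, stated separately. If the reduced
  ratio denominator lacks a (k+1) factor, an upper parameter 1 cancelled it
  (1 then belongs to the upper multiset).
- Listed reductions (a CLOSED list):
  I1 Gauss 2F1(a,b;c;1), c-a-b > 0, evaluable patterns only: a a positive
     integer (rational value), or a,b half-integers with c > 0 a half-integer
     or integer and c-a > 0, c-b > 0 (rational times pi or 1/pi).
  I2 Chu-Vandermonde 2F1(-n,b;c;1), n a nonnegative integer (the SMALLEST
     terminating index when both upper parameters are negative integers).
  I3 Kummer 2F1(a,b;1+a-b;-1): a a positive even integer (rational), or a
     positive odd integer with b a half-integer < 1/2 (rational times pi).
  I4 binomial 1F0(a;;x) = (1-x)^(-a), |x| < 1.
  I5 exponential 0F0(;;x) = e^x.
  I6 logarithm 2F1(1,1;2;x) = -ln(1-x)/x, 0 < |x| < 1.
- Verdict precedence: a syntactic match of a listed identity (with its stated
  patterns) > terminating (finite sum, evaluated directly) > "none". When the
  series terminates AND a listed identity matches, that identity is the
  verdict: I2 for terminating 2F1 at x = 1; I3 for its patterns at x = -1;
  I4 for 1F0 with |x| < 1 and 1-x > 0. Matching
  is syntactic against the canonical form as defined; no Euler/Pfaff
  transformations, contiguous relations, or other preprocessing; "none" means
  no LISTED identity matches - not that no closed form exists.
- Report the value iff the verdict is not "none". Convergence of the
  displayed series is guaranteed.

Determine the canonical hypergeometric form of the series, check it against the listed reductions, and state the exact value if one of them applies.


With C = -11/5: the canonical form is 2F2(1/2, 6; -2/3, -1/2; -3/4). Verdict: none (x = -3/4): each listed identity misses the multisets {1/2, 6} ; {-2/3, -1/2}.

First insight: from the first term -11/5: the expanded ratio factors over Q; C = -11/5, x = -3/4, roots give parameters.
Ratio: r(k) = (-3/4) * (k+1/2) (k+6) / [(k-2/3) (k-1/2) (k+1)] - rational; roots negated = parameters, x = (-3/4), C = -11/5.


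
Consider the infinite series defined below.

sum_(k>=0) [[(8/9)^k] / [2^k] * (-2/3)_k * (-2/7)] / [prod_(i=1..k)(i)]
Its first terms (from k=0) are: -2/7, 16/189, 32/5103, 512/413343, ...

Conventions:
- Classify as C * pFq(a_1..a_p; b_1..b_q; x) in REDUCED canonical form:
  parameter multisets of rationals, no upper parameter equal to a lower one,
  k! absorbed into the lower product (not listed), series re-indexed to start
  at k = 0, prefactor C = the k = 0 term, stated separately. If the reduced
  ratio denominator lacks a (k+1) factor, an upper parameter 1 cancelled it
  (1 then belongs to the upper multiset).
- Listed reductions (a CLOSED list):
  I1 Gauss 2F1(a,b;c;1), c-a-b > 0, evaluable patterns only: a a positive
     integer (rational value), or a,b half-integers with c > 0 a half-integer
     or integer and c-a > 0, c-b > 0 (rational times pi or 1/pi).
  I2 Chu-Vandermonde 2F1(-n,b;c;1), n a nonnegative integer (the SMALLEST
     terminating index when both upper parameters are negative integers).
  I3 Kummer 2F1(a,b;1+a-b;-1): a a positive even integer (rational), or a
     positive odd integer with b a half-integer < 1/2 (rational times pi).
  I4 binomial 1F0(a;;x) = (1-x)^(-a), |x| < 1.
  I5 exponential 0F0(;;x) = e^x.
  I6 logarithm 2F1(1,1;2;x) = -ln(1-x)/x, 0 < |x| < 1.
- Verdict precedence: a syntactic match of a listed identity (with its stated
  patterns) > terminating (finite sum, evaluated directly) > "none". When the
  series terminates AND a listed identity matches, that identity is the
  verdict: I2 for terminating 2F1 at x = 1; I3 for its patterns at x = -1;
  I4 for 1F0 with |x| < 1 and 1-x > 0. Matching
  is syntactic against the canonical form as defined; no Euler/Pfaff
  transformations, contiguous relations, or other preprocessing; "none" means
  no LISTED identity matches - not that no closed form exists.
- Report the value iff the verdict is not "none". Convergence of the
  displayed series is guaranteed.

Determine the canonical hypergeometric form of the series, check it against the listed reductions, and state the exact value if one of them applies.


The series (x = 4/9) is 1F0: upper {-2/3}, lower {-}, prefactor -2/7. Verdict (x = 4/9): the I4 binomial reduction applies (the 1F0 binomial series: exponent 2/3, x = 4/9). Exact value: (-2/7) * (5/9)^(2/3).

The tell: from the first term -2/7: the two k-th powers (C = -2/7) combine into one argument.
Consecutive-term ratio: r(k) = (4/9) * (k-2/3) / [(k+1)] - rational in k, leading ratio (4/9); with t_0 = -2/7, classification follows.


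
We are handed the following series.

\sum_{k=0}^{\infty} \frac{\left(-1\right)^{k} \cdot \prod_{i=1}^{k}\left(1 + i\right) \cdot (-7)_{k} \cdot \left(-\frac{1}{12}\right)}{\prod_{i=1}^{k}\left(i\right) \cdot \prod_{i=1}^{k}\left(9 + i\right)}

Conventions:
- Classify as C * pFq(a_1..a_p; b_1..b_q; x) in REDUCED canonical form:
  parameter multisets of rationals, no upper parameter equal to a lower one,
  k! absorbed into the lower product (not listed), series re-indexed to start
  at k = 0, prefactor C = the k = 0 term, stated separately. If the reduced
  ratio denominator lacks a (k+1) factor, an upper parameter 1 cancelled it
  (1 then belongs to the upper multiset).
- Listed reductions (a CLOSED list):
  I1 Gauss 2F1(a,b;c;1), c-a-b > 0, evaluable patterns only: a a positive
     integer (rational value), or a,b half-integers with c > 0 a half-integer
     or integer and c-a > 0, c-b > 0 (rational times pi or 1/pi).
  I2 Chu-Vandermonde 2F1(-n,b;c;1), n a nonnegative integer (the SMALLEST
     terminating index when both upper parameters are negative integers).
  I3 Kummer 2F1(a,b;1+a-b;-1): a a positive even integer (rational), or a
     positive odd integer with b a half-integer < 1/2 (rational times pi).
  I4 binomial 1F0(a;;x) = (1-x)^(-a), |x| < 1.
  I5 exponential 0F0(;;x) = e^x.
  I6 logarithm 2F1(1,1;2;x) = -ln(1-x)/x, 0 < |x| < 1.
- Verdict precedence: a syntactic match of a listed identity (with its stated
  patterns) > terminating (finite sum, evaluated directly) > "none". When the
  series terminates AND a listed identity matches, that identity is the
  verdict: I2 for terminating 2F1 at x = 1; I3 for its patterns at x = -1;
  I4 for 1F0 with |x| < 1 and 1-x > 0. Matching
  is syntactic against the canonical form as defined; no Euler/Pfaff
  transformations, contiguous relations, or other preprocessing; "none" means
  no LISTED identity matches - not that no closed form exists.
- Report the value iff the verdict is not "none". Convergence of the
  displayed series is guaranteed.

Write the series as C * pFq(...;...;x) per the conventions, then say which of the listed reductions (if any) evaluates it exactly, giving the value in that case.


First insight: with t_0 = -\frac{1}{12}, the product of the first k integers (prefactor -1/12) is k!.
Term ratio: r(k) = -1 * (k-7) (k+2) / [(k+10) (k+1)] ; factor over Q: parameters, x = -1, and C = -\frac{1}{12}.

The series (x = -1) is 2F1: upper {-7, 2}, lower {10}, prefactor -\frac{1}{12}. Verdict at x = -1: Kummer's theorem (I3) matches (x = -1; c = 10 equals 1+a-b for upper {-7, 2}: listed pattern). Its exact value is -\frac{3}{8}.


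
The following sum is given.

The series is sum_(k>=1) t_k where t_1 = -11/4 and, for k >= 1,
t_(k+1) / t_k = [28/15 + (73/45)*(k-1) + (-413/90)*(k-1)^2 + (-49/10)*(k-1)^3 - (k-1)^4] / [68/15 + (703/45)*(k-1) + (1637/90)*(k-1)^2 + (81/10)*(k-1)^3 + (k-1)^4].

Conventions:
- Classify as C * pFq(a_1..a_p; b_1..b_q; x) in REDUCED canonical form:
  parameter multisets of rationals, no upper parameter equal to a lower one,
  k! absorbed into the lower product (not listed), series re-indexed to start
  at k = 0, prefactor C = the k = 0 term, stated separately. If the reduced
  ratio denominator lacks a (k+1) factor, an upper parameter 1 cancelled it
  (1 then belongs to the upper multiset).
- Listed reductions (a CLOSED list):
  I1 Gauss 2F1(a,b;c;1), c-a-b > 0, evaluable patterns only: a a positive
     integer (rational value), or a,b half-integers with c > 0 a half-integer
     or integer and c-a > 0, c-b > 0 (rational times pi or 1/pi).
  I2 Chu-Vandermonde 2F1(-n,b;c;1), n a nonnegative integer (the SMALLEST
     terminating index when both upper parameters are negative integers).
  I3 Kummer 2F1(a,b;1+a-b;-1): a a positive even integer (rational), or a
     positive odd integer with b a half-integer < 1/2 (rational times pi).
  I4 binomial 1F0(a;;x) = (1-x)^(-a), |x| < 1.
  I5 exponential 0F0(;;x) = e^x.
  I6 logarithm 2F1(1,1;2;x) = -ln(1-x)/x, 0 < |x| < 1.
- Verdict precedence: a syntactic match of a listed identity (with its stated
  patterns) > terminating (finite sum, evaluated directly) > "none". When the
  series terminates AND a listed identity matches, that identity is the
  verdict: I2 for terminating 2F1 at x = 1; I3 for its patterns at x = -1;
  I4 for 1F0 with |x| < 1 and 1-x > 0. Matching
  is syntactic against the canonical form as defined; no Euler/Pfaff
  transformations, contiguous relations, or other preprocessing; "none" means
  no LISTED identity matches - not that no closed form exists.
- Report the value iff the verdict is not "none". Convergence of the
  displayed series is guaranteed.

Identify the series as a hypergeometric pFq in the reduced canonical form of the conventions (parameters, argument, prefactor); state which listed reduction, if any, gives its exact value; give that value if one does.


Prefactor -11/4, argument -1: 2F1 with upper {-3/5, 7/2} over lower {51/10}. Verdict: none - this 2F1 at x = -1 matches no listed pattern, and upper {-3/5, 7/2} holds no stopper.

Key observation: from the first term -11/4: roots of the ratio polynomials (C = -11/4, x = -1) are the negated parameters.
Term ratio: r(k) = (-1) * (k-3/5) (k+7/2) / [(k+51/10) (k+1)] ; factor over Q: parameters, x = (-1), and C = -11/4.


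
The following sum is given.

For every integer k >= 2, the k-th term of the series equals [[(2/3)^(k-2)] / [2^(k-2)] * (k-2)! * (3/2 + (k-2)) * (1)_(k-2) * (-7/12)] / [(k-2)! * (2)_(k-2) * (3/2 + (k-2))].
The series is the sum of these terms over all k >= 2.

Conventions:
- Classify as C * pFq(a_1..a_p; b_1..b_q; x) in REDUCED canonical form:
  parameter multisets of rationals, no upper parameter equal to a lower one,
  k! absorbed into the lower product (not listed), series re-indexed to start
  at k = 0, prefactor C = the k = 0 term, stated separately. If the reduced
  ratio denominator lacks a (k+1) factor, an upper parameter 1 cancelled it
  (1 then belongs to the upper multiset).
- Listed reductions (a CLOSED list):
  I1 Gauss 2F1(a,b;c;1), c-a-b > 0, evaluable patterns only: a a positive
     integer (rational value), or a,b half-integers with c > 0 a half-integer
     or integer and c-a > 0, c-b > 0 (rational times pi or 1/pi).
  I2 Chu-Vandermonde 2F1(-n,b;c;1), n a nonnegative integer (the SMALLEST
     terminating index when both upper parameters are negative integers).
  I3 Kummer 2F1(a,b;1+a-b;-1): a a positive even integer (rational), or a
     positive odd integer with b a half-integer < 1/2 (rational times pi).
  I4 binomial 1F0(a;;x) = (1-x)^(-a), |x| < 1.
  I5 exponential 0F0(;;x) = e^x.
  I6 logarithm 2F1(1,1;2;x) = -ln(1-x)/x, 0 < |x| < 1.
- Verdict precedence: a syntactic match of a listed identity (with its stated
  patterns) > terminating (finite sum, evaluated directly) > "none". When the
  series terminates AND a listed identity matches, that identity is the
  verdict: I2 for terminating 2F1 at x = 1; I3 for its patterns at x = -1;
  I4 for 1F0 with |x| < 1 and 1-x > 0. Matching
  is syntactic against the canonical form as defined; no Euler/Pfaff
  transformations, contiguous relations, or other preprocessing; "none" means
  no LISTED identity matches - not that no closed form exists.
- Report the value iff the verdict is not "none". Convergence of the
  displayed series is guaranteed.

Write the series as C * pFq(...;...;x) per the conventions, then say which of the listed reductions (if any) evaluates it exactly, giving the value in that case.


The series (x = 1/3) is 2F1: upper {1, 1}, lower {2}, prefactor -7/12. Verdict at x = 1/3: the I6 logarithm reduction matches (the logarithm: parameters (1,1;2), x = 1/3). Exact value: (7/4) * ln(2/3).

The tell: from the first term -7/12: the two k-th powers (prefactor -7/12) combine into one argument.
Consecutive-term ratio: r(k) = (1/3) * (k+1) (k+1) / [(k+2) (k+1)] - rational in k, leading ratio (1/3); with t_0 = -7/12, classification follows.
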